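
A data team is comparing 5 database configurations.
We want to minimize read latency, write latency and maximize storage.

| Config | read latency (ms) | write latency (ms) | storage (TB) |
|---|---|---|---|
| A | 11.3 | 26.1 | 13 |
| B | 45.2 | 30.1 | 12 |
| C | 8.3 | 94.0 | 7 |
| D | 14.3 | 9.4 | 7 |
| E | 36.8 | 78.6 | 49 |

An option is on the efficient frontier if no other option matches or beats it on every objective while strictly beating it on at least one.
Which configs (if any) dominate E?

A: worse on storage (13 vs 49).
B: worse on read latency (45.2 vs 36.8).
C: worse on write latency (94.0 vs 78.6).
D: worse on storage (7 vs 49).
No option dominates E.

none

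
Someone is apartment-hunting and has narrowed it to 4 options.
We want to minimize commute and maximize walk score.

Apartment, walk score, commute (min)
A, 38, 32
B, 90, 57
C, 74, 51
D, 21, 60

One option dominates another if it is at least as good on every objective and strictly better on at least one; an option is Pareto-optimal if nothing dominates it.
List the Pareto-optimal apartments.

A: not dominated (best commute).
B: not dominated (best walk score).
C: not dominated.
D: dominated by A (walk score 38≥21, commute 32≤60).

A, B, C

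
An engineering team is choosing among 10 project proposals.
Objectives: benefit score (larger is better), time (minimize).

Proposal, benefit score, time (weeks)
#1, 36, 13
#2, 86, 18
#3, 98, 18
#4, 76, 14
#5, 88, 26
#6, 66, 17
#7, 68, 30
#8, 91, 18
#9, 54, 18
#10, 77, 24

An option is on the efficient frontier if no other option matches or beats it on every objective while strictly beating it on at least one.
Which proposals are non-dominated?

#1, #3, #4

#1: not dominated (best time).
#2: dominated by #3 (benefit score 98≥86, time 18≤18).
#3: not dominated (best benefit score).
#4: not dominated.
#5: dominated by #3 (benefit score 98≥88, time 18≤26).
#6: dominated by #4 (benefit score 76≥66, time 14≤17).
#7: dominated by #2 (benefit score 86≥68, time 18≤30).
#8: dominated by #3 (benefit score 98≥91, time 18≤18).
#9: dominated by #2 (benefit score 86≥54, time 18≤18).
#10: dominated by #2 (benefit score 86≥77, time 18≤24).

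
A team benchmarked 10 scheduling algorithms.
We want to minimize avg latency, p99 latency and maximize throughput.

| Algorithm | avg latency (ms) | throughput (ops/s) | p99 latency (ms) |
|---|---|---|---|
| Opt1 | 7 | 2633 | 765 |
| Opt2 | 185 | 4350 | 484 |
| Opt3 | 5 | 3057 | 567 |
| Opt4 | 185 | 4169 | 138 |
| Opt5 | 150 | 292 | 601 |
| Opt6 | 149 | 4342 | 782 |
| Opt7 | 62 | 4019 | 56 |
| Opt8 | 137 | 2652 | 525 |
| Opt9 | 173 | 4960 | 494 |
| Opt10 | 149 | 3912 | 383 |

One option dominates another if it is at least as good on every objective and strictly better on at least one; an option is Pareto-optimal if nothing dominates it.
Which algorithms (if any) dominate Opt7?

Opt1: worse on throughput (2633 vs 4019).
Opt2: worse on avg latency (185 vs 62).
Opt3: worse on throughput (3057 vs 4019).
Opt4: worse on avg latency (185 vs 62).
Opt5: worse on avg latency (150 vs 62).
Opt6: worse on avg latency (149 vs 62).
Opt8: worse on avg latency (137 vs 62).
Opt9: worse on avg latency (173 vs 62).
Opt10: worse on avg latency (149 vs 62).
No option dominates Opt7.

none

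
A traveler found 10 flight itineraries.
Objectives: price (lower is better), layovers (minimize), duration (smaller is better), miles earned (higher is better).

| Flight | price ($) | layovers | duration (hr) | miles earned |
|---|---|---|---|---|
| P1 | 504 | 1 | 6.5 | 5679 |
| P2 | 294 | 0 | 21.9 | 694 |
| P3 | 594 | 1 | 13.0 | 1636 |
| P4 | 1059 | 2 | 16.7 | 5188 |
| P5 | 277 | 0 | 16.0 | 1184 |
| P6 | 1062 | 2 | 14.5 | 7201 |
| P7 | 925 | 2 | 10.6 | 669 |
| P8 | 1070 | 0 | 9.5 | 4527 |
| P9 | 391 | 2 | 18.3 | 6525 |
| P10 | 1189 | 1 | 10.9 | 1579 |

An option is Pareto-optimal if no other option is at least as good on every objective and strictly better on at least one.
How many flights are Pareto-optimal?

P1: not dominated (best duration).
P2: dominated by P5 (price 277≤294, layovers 0≤0, duration 16.0≤21.9, miles earned 1184≥694).
P3: dominated by P1 (price 504≤594, layovers 1≤1, duration 6.5≤13.0, miles earned 5679≥1636).
P4: dominated by P1 (price 504≤1059, layovers 1≤2, duration 6.5≤16.7, miles earned 5679≥5188).
P5: not dominated (best price).
P6: not dominated (best miles earned).
P7: dominated by P1 (price 504≤925, layovers 1≤2, duration 6.5≤10.6, miles earned 5679≥669).
P8: not dominated.
P9: not dominated.
P10: dominated by P1 (price 504≤1189, layovers 1≤1, duration 6.5≤10.9, miles earned 5679≥1579).
Pareto-optimal: P1, P5, P6, P8, P9 → 5.

5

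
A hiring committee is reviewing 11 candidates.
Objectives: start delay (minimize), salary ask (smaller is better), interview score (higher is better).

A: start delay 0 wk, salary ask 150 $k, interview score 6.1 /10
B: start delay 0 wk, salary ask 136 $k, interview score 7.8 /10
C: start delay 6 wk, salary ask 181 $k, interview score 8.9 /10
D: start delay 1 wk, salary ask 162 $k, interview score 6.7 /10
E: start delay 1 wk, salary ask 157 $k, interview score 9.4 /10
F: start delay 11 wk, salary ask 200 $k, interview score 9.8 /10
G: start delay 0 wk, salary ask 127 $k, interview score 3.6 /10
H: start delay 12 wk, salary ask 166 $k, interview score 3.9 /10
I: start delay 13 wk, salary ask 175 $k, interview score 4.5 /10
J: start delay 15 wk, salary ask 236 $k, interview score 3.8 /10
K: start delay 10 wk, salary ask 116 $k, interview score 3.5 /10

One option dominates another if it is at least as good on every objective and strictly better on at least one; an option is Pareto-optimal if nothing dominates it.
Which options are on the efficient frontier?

B, E, F, G, K

A: dominated by B (start delay 0≤0, salary ask 136≤150, interview score 7.8≥6.1).
B: not dominated.
C: dominated by E (start delay 1≤6, salary ask 157≤181, interview score 9.4≥8.9).
D: dominated by B (start delay 0≤1, salary ask 136≤162, interview score 7.8≥6.7).
E: not dominated.
F: not dominated (best interview score).
G: not dominated.
H: dominated by A (start delay 0≤12, salary ask 150≤166, interview score 6.1≥3.9).
I: dominated by A (start delay 0≤13, salary ask 150≤175, interview score 6.1≥4.5).
J: dominated by A (start delay 0≤15, salary ask 150≤236, interview score 6.1≥3.8).
K: not dominated (best salary ask).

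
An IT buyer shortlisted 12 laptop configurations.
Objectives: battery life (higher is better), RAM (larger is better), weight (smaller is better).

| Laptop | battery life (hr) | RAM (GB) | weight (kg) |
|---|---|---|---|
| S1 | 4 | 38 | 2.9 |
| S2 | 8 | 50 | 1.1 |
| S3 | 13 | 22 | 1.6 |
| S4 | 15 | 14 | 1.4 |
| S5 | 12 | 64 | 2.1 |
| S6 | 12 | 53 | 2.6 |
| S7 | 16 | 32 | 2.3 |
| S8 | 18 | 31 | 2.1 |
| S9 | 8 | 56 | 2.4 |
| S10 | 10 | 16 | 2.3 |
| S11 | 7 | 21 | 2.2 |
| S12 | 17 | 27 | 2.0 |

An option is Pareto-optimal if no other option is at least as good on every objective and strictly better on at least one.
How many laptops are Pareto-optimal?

S1: dominated by S2 (battery life 8≥4, RAM 50≥38, weight 1.1≤2.9).
S2: not dominated (best weight).
S3: not dominated.
S4: not dominated.
S5: not dominated (best RAM).
S6: dominated by S5 (battery life 12≥12, RAM 64≥53, weight 2.1≤2.6).
S7: not dominated.
S8: not dominated (best battery life).
S9: dominated by S5 (battery life 12≥8, RAM 64≥56, weight 2.1≤2.4).
S10: dominated by S3 (battery life 13≥10, RAM 22≥16, weight 1.6≤2.3).
S11: dominated by S2 (battery life 8≥7, RAM 50≥21, weight 1.1≤2.2).
S12: not dominated.
Pareto-optimal: S2, S3, S4, S5, S7, S8, S12 → 7.

7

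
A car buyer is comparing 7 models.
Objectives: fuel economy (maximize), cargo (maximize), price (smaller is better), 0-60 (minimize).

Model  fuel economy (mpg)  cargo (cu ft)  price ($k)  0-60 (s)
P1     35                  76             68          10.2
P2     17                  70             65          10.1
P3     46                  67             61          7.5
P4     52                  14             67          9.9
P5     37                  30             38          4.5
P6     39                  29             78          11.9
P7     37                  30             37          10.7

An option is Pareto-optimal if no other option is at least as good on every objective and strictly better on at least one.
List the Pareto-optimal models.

P1: not dominated (best cargo).
P2: not dominated.
P3: not dominated.
P4: not dominated (best fuel economy).
P5: not dominated (best 0-60).
P6: dominated by P3 (fuel economy 46≥39, cargo 67≥29, price 61≤78, 0-60 7.5≤11.9).
P7: not dominated (best price).

P1, P2, P3, P4, P5, P7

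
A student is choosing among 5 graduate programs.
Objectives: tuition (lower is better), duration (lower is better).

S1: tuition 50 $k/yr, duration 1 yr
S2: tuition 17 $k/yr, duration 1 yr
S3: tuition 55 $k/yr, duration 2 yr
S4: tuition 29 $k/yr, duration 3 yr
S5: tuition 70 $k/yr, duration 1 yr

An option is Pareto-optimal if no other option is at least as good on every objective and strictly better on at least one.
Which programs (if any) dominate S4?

S2

S2: tuition 17≤29, duration 1≤3 — dominates S4.
Others (S1, S3, S5) are each worse than S4 on at least one objective.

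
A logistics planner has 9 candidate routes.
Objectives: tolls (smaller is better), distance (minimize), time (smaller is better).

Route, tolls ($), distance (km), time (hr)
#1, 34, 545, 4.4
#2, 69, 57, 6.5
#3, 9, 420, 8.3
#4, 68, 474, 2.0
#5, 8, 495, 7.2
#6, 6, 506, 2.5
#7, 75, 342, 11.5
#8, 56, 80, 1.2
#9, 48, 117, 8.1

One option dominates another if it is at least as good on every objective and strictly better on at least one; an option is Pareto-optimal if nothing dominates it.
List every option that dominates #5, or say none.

none

#1: worse on tolls (34 vs 8).
#2: worse on tolls (69 vs 8).
#3: worse on tolls (9 vs 8).
#4: worse on tolls (68 vs 8).
#6: worse on distance (506 vs 495).
#7: worse on tolls (75 vs 8).
#8: worse on tolls (56 vs 8).
#9: worse on tolls (48 vs 8).
No option dominates #5.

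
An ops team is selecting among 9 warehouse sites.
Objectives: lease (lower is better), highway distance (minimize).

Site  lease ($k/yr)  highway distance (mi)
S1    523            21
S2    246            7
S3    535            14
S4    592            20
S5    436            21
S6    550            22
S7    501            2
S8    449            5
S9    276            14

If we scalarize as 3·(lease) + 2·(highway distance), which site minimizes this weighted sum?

S2

S1: 3·523 + 2·21 = 1611
S2: 3·246 + 2·7 = 752
S3: 3·535 + 2·14 = 1633
S4: 3·592 + 2·20 = 1816
S5: 3·436 + 2·21 = 1350
S6: 3·550 + 2·22 = 1694
S7: 3·501 + 2·2 = 1507
S8: 3·449 + 2·5 = 1357
S9: 3·276 + 2·14 = 856
Lowest: S2 at 752.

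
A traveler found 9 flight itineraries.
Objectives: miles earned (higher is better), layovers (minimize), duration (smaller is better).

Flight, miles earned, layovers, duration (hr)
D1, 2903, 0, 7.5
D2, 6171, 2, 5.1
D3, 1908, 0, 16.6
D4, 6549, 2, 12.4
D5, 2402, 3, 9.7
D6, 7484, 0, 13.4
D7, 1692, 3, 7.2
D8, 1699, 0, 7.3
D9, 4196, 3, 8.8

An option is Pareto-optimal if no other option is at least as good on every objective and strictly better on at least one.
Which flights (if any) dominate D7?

D2

D2: miles earned 6171≥1692, layovers 2≤3, duration 5.1≤7.2 — dominates D7.
Others (D1, D3, D4, D5, D6, D8, D9) are each worse than D7 on at least one objective.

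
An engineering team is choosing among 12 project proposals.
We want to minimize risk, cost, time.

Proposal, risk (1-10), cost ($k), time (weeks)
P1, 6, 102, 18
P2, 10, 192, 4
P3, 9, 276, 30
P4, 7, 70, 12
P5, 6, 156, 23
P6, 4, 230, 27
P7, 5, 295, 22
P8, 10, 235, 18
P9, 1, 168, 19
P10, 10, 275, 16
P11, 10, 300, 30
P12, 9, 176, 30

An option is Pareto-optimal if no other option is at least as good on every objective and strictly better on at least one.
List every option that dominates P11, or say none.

P1, P2, P3, P4, P5, P6, P7, P8, P9, P10, P12

P1: risk 6≤10, cost 102≤300, time 18≤30 — dominates P11.
P2: risk 10≤10, cost 192≤300, time 4≤30 — dominates P11.
P3: risk 9≤10, cost 276≤300, time 30≤30 — dominates P11.
P4: risk 7≤10, cost 70≤300, time 12≤30 — dominates P11.
P5: risk 6≤10, cost 156≤300, time 23≤30 — dominates P11.
P6: risk 4≤10, cost 230≤300, time 27≤30 — dominates P11.
P7: risk 5≤10, cost 295≤300, time 22≤30 — dominates P11.
P8: risk 10≤10, cost 235≤300, time 18≤30 — dominates P11.
P9: risk 1≤10, cost 168≤300, time 19≤30 — dominates P11.
P10: risk 10≤10, cost 275≤300, time 16≤30 — dominates P11.
P12: risk 9≤10, cost 176≤300, time 30≤30 — dominates P11.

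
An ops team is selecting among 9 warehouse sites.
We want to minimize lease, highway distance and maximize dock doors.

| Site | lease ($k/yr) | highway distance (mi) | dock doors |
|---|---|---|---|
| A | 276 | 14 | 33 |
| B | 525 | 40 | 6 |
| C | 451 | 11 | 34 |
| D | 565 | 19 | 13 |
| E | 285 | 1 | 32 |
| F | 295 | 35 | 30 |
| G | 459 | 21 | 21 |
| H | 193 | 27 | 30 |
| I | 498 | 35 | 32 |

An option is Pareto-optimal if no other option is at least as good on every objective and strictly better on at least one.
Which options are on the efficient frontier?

A: not dominated.
B: dominated by A (lease 276≤525, highway distance 14≤40, dock doors 33≥6).
C: not dominated (best dock doors).
D: dominated by A (lease 276≤565, highway distance 14≤19, dock doors 33≥13).
E: not dominated (best highway distance).
F: dominated by A (lease 276≤295, highway distance 14≤35, dock doors 33≥30).
G: dominated by A (lease 276≤459, highway distance 14≤21, dock doors 33≥21).
H: not dominated (best lease).
I: dominated by A (lease 276≤498, highway distance 14≤35, dock doors 33≥32).

A, C, E, H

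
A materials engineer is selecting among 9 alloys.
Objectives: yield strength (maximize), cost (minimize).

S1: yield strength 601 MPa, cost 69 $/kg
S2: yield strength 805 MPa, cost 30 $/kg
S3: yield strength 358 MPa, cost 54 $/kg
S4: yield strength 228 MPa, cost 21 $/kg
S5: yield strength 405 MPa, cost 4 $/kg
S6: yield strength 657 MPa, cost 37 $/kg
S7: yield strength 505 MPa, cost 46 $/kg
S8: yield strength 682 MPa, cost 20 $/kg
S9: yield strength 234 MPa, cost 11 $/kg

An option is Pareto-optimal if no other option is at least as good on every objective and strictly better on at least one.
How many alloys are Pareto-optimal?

3

S1: dominated by S2 (yield strength 805≥601, cost 30≤69).
S2: not dominated (best yield strength).
S3: dominated by S2 (yield strength 805≥358, cost 30≤54).
S4: dominated by S5 (yield strength 405≥228, cost 4≤21).
S5: not dominated (best cost).
S6: dominated by S2 (yield strength 805≥657, cost 30≤37).
S7: dominated by S2 (yield strength 805≥505, cost 30≤46).
S8: not dominated.
S9: dominated by S5 (yield strength 405≥234, cost 4≤11).
Pareto-optimal: S2, S5, S8 → 3.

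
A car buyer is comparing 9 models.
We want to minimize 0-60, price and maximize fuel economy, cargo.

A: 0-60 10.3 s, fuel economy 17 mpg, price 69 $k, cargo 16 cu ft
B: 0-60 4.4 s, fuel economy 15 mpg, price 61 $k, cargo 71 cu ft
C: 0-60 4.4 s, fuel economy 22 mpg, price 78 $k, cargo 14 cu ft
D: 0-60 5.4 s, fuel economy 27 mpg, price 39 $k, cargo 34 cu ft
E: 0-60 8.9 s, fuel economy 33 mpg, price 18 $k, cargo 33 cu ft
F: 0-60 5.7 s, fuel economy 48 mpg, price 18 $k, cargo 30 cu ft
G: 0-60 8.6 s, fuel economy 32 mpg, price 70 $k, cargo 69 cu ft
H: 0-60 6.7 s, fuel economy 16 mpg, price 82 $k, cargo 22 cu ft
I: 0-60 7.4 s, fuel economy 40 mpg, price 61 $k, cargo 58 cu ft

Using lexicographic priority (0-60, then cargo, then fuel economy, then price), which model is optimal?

B

First minimize 0-60: best is 4.4, kept {B, C}.
Then maximize cargo: best is 71, kept {B}.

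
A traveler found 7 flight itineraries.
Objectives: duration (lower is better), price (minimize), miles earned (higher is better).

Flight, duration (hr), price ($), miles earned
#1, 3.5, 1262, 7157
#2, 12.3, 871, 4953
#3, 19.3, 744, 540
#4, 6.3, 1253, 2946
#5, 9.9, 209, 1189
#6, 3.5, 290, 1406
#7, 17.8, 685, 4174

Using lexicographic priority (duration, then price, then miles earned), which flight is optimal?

First minimize duration: best is 3.5, kept {#1, #6}.
Then minimize price: best is 290, kept {#6}.

#6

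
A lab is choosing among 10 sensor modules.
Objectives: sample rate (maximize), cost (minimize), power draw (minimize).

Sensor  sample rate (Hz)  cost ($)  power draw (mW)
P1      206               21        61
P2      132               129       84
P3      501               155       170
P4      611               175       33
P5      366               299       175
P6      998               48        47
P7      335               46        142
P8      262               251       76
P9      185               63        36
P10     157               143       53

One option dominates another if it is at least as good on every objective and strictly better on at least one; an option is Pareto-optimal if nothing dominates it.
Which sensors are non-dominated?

P1: not dominated (best cost).
P2: dominated by P1 (sample rate 206≥132, cost 21≤129, power draw 61≤84).
P3: dominated by P6 (sample rate 998≥501, cost 48≤155, power draw 47≤170).
P4: not dominated (best power draw).
P5: dominated by P3 (sample rate 501≥366, cost 155≤299, power draw 170≤175).
P6: not dominated (best sample rate).
P7: not dominated.
P8: dominated by P4 (sample rate 611≥262, cost 175≤251, power draw 33≤76).
P9: not dominated.
P10: dominated by P6 (sample rate 998≥157, cost 48≤143, power draw 47≤53).

P1, P4, P6, P7, P9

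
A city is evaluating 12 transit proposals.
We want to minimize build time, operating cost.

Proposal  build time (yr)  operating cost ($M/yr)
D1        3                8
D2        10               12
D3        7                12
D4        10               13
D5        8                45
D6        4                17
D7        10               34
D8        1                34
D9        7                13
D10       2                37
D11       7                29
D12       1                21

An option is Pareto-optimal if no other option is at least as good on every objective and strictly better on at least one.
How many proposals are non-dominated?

D1: not dominated (best operating cost).
D2: dominated by D1 (build time 3≤10, operating cost 8≤12).
D3: dominated by D1 (build time 3≤7, operating cost 8≤12).
D4: dominated by D1 (build time 3≤10, operating cost 8≤13).
D5: dominated by D1 (build time 3≤8, operating cost 8≤45).
D6: dominated by D1 (build time 3≤4, operating cost 8≤17).
D7: dominated by D1 (build time 3≤10, operating cost 8≤34).
D8: dominated by D12 (build time 1≤1, operating cost 21≤34).
D9: dominated by D1 (build time 3≤7, operating cost 8≤13).
D10: dominated by D8 (build time 1≤2, operating cost 34≤37).
D11: dominated by D1 (build time 3≤7, operating cost 8≤29).
D12: not dominated.
Pareto-optimal: D1, D12 → 2.

2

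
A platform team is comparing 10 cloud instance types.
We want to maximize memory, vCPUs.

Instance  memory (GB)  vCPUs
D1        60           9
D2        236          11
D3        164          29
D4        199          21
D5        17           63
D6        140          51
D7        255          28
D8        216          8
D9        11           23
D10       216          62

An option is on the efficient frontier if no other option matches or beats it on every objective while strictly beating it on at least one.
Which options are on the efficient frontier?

D1: dominated by D2 (memory 236≥60, vCPUs 11≥9).
D2: dominated by D7 (memory 255≥236, vCPUs 28≥11).
D3: dominated by D10 (memory 216≥164, vCPUs 62≥29).
D4: dominated by D7 (memory 255≥199, vCPUs 28≥21).
D5: not dominated (best vCPUs).
D6: dominated by D10 (memory 216≥140, vCPUs 62≥51).
D7: not dominated (best memory).
D8: dominated by D2 (memory 236≥216, vCPUs 11≥8).
D9: dominated by D3 (memory 164≥11, vCPUs 29≥23).
D10: not dominated.

D5, D7, D10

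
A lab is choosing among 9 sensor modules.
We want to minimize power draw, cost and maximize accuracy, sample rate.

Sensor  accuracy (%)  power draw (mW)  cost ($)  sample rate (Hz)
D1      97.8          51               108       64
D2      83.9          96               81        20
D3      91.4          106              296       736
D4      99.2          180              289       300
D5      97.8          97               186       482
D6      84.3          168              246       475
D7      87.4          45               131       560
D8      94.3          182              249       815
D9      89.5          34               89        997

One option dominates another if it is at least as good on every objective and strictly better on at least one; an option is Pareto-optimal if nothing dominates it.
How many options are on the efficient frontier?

7

D1: not dominated.
D2: not dominated (best cost).
D3: not dominated.
D4: not dominated (best accuracy).
D5: not dominated.
D6: dominated by D5 (accuracy 97.8≥84.3, power draw 97≤168, cost 186≤246, sample rate 482≥475).
D7: dominated by D9 (accuracy 89.5≥87.4, power draw 34≤45, cost 89≤131, sample rate 997≥560).
D8: not dominated.
D9: not dominated (best power draw).
Pareto-optimal: D1, D2, D3, D4, D5, D8, D9 → 7.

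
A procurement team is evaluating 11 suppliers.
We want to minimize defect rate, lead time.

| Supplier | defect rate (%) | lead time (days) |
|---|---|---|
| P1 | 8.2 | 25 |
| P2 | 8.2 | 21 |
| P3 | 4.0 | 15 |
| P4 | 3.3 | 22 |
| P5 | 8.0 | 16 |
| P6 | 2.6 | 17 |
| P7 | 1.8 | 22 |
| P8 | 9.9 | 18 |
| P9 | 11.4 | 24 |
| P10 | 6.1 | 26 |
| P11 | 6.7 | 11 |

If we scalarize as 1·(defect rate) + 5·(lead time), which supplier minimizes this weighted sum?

P11

P1: 1·8.2 + 5·25 = 133.2
P2: 1·8.2 + 5·21 = 113.2
P3: 1·4.0 + 5·15 = 79.0
P4: 1·3.3 + 5·22 = 113.3
P5: 1·8.0 + 5·16 = 88.0
P6: 1·2.6 + 5·17 = 87.6
P7: 1·1.8 + 5·22 = 111.8
P8: 1·9.9 + 5·18 = 99.9
P9: 1·11.4 + 5·24 = 131.4
P10: 1·6.1 + 5·26 = 136.1
P11: 1·6.7 + 5·11 = 61.7
Lowest: P11 at 61.7.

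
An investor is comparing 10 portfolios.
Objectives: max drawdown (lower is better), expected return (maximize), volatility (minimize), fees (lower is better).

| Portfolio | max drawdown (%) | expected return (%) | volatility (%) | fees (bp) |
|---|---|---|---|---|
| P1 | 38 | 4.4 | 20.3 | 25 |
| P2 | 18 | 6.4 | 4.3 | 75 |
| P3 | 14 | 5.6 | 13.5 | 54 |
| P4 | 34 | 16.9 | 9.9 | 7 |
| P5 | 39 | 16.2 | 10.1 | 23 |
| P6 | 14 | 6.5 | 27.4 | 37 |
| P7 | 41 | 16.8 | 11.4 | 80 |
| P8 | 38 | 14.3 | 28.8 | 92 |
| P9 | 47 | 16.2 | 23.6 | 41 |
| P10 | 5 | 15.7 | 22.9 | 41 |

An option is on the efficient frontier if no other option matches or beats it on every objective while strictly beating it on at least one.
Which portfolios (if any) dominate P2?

P1: worse on max drawdown (38 vs 18).
P3: worse on expected return (5.6 vs 6.4).
P4: worse on max drawdown (34 vs 18).
P5: worse on max drawdown (39 vs 18).
P6: worse on volatility (27.4 vs 4.3).
P7: worse on max drawdown (41 vs 18).
P8: worse on max drawdown (38 vs 18).
P9: worse on max drawdown (47 vs 18).
P10: worse on volatility (22.9 vs 4.3).
No option dominates P2.

none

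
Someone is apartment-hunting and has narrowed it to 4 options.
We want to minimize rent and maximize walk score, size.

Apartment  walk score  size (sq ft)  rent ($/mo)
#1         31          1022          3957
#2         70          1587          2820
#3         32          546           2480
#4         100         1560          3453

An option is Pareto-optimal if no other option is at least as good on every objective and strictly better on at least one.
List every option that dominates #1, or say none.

#2: walk score 70≥31, size 1587≥1022, rent 2820≤3957 — dominates #1.
#4: walk score 100≥31, size 1560≥1022, rent 3453≤3957 — dominates #1.
Others (#3) are each worse than #1 on at least one objective.

#2, #4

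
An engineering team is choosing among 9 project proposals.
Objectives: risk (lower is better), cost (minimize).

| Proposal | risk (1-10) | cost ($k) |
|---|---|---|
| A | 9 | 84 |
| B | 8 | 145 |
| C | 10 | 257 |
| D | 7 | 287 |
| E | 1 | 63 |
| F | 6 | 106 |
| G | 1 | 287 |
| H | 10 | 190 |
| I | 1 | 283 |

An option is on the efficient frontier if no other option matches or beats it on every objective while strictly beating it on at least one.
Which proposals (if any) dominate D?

E: risk 1≤7, cost 63≤287 — dominates D.
F: risk 6≤7, cost 106≤287 — dominates D.
G: risk 1≤7, cost 287≤287 — dominates D.
I: risk 1≤7, cost 283≤287 — dominates D.
Others (A, B, C, H) are each worse than D on at least one objective.

E, F, G, I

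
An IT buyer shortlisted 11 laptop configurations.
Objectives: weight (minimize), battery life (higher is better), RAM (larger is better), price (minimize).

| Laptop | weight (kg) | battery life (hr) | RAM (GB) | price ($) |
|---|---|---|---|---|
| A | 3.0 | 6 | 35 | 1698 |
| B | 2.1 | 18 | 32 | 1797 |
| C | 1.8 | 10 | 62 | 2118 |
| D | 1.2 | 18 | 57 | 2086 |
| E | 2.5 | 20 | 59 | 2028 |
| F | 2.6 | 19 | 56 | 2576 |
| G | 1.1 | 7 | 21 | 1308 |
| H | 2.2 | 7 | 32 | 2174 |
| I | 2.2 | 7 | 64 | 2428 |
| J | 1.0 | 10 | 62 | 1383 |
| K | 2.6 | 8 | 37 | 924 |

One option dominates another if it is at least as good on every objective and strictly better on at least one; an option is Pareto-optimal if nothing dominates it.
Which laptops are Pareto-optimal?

B, D, E, G, I, J, K

A: dominated by J (weight 1.0≤3.0, battery life 10≥6, RAM 62≥35, price 1383≤1698).
B: not dominated.
C: dominated by J (weight 1.0≤1.8, battery life 10≥10, RAM 62≥62, price 1383≤2118).
D: not dominated.
E: not dominated (best battery life).
F: dominated by E (weight 2.5≤2.6, battery life 20≥19, RAM 59≥56, price 2028≤2576).
G: not dominated.
H: dominated by B (weight 2.1≤2.2, battery life 18≥7, RAM 32≥32, price 1797≤2174).
I: not dominated (best RAM).
J: not dominated (best weight).
K: not dominated (best price).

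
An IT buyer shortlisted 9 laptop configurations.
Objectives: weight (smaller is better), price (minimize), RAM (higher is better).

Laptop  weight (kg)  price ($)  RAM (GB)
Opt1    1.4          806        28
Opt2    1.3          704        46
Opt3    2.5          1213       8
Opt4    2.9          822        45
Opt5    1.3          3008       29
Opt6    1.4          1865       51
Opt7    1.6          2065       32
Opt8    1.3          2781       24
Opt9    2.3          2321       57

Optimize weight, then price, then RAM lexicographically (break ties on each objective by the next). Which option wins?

First minimize weight: best is 1.3, kept {Opt2, Opt5, Opt8}.
Then minimize price: best is 704, kept {Opt2}.

Opt2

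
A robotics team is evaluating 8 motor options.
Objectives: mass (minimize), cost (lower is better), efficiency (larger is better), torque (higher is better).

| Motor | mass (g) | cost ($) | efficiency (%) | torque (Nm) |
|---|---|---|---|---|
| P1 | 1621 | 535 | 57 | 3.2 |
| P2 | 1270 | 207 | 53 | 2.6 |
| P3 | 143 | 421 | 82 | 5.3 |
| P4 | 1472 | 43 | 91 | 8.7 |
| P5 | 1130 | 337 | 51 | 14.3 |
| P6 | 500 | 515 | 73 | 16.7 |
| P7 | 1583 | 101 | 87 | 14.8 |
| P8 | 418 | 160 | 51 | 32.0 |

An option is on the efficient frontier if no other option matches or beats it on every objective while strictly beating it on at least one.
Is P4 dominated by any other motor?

P1: worse on mass (1621 vs 1472).
P2: worse on cost (207 vs 43).
P3: worse on cost (421 vs 43).
P5: worse on cost (337 vs 43).
P6: worse on cost (515 vs 43).
P7: worse on mass (1583 vs 1472).
P8: worse on cost (160 vs 43).
No option is at least as good as P4 on every objective and strictly better on one.

No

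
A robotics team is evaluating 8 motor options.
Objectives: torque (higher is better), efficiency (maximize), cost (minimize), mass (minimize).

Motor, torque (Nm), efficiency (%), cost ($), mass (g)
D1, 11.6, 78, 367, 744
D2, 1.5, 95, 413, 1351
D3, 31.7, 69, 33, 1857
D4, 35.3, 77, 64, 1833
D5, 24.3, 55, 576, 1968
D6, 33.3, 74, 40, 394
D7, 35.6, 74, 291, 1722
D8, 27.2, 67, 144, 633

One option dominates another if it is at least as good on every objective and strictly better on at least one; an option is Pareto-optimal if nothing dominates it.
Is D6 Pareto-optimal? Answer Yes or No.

Yes

D1: worse on torque (11.6 vs 33.3).
D2: worse on torque (1.5 vs 33.3).
D3: worse on torque (31.7 vs 33.3).
D4: worse on cost (64 vs 40).
D5: worse on torque (24.3 vs 33.3).
D7: worse on cost (291 vs 40).
D8: worse on torque (27.2 vs 33.3).
No option is at least as good as D6 on every objective and strictly better on one.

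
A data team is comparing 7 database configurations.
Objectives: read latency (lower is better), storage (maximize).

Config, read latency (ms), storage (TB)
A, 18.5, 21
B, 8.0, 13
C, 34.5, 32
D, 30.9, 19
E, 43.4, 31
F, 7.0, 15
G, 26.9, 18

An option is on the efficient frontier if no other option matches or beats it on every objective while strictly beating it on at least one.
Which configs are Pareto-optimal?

A, C, F

A: not dominated.
B: dominated by F (read latency 7.0≤8.0, storage 15≥13).
C: not dominated (best storage).
D: dominated by A (read latency 18.5≤30.9, storage 21≥19).
E: dominated by C (read latency 34.5≤43.4, storage 32≥31).
F: not dominated (best read latency).
G: dominated by A (read latency 18.5≤26.9, storage 21≥18).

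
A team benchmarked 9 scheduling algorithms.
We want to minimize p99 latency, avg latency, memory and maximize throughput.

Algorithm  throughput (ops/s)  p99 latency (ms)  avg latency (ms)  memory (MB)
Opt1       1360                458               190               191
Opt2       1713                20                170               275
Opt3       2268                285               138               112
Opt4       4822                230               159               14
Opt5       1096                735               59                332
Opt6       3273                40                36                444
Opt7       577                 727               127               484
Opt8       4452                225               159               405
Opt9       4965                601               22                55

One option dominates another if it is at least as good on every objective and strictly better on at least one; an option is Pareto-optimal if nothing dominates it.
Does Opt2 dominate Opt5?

No

Opt2 vs Opt5: Opt2 is worse on avg latency (170 vs 59), so it does not dominate Opt5.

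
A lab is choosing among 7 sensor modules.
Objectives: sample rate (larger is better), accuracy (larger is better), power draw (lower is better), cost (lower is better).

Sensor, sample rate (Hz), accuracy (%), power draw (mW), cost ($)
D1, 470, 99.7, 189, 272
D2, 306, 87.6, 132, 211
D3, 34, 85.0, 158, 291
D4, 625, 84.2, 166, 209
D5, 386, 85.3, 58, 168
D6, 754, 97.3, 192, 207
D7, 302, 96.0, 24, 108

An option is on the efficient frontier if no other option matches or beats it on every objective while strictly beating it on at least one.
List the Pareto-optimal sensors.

D1, D2, D4, D5, D6, D7

D1: not dominated (best accuracy).
D2: not dominated.
D3: dominated by D2 (sample rate 306≥34, accuracy 87.6≥85.0, power draw 132≤158, cost 211≤291).
D4: not dominated.
D5: not dominated.
D6: not dominated (best sample rate).
D7: not dominated (best power draw).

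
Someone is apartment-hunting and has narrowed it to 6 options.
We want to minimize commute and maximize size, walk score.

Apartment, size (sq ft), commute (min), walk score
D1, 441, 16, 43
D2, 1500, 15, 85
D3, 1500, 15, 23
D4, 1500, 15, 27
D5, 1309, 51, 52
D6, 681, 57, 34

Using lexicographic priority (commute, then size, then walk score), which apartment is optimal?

D2

First minimize commute: best is 15, kept {D2, D3, D4}.
Then maximize size: best is 1500, kept {D2, D3, D4}.
Then maximize walk score: best is 85, kept {D2}.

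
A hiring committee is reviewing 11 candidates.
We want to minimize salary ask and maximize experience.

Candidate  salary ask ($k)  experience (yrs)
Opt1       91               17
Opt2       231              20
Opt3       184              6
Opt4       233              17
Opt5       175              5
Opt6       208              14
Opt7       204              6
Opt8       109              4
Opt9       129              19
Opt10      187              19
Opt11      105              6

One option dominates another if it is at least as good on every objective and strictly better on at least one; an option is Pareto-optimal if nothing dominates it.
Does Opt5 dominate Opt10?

No

Opt5 vs Opt10: Opt5 is worse on experience (5 vs 19), so it does not dominate Opt10.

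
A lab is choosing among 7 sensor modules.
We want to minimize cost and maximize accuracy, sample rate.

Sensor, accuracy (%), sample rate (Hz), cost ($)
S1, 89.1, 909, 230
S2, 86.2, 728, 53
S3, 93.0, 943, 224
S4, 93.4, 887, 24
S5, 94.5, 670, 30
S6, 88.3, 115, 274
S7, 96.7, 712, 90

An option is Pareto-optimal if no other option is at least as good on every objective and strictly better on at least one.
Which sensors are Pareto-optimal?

S1: dominated by S3 (accuracy 93.0≥89.1, sample rate 943≥909, cost 224≤230).
S2: dominated by S4 (accuracy 93.4≥86.2, sample rate 887≥728, cost 24≤53).
S3: not dominated (best sample rate).
S4: not dominated (best cost).
S5: not dominated.
S6: dominated by S1 (accuracy 89.1≥88.3, sample rate 909≥115, cost 230≤274).
S7: not dominated (best accuracy).

S3, S4, S5, S7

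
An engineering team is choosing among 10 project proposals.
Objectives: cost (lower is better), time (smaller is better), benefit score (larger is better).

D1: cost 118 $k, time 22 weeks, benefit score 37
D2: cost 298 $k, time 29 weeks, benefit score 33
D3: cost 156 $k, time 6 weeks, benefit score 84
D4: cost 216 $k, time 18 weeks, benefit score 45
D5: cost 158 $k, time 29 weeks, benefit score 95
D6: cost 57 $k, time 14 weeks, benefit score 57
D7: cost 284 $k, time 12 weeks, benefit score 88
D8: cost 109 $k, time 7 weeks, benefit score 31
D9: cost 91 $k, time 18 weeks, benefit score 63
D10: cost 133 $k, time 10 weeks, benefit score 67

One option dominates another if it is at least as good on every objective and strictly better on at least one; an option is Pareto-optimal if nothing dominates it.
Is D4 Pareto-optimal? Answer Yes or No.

D3 vs D4: cost 156≤216, time 6≤18, benefit score 84≥45 — D3 is at least as good on every objective and strictly better on at least one, so D3 dominates D4.

No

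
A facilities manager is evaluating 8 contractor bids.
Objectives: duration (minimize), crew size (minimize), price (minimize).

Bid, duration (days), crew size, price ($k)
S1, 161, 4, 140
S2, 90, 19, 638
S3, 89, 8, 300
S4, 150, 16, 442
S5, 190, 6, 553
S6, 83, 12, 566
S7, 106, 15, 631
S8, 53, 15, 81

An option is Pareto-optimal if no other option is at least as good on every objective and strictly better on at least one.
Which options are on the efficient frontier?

S1, S3, S6, S8

S1: not dominated (best crew size).
S2: dominated by S3 (duration 89≤90, crew size 8≤19, price 300≤638).
S3: not dominated.
S4: dominated by S3 (duration 89≤150, crew size 8≤16, price 300≤442).
S5: dominated by S1 (duration 161≤190, crew size 4≤6, price 140≤553).
S6: not dominated.
S7: dominated by S3 (duration 89≤106, crew size 8≤15, price 300≤631).
S8: not dominated (best duration).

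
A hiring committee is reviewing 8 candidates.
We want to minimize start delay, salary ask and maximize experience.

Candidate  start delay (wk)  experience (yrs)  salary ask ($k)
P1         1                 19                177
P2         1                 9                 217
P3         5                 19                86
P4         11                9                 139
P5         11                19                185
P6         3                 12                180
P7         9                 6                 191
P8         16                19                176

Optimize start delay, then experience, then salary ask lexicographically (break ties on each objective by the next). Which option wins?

First minimize start delay: best is 1, kept {P1, P2}.
Then maximize experience: best is 19, kept {P1}.

P1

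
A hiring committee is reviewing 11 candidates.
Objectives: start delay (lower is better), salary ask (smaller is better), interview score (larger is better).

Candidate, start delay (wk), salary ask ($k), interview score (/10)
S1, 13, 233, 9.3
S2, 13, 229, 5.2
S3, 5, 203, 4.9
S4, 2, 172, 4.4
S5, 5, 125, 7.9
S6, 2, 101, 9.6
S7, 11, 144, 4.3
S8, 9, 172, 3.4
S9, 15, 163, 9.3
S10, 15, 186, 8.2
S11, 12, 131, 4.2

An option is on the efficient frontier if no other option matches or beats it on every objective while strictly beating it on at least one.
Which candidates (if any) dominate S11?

S5, S6

S5: start delay 5≤12, salary ask 125≤131, interview score 7.9≥4.2 — dominates S11.
S6: start delay 2≤12, salary ask 101≤131, interview score 9.6≥4.2 — dominates S11.
Others (S1, S2, S3, S4, S7, S8, S9, S10) are each worse than S11 on at least one objective.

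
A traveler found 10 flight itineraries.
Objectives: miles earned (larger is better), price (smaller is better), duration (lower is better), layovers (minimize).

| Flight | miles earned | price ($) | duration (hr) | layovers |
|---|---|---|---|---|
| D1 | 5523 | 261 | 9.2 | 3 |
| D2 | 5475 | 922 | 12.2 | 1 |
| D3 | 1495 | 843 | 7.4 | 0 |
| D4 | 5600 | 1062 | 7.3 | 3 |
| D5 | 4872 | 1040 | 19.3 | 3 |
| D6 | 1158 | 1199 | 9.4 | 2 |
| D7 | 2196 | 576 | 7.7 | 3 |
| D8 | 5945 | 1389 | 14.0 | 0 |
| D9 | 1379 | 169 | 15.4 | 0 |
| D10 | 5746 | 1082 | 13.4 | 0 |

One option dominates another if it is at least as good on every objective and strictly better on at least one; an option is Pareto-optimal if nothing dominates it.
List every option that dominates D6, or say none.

D3: miles earned 1495≥1158, price 843≤1199, duration 7.4≤9.4, layovers 0≤2 — dominates D6.
Others (D1, D2, D4, D5, D7, D8, D9, D10) are each worse than D6 on at least one objective.

D3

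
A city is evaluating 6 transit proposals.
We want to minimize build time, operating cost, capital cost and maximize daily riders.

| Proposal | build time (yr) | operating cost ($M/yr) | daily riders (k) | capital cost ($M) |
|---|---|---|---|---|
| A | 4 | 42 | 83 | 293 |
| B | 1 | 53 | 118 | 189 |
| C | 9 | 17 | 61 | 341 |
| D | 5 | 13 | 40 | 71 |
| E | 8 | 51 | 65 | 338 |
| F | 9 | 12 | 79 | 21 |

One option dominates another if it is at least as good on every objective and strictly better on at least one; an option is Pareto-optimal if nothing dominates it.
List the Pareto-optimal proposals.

A: not dominated.
B: not dominated (best build time).
C: dominated by F (build time 9≤9, operating cost 12≤17, daily riders 79≥61, capital cost 21≤341).
D: not dominated.
E: dominated by A (build time 4≤8, operating cost 42≤51, daily riders 83≥65, capital cost 293≤338).
F: not dominated (best operating cost).

A, B, D, F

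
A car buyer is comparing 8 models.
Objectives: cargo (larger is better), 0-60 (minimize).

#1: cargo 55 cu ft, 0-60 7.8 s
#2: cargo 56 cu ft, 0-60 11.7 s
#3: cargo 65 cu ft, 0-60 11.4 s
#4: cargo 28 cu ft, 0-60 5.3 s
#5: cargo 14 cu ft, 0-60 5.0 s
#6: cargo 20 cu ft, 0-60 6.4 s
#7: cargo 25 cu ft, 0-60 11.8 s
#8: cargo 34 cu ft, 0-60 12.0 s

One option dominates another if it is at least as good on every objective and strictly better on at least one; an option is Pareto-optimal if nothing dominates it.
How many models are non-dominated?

#1: not dominated.
#2: dominated by #3 (cargo 65≥56, 0-60 11.4≤11.7).
#3: not dominated (best cargo).
#4: not dominated.
#5: not dominated (best 0-60).
#6: dominated by #4 (cargo 28≥20, 0-60 5.3≤6.4).
#7: dominated by #1 (cargo 55≥25, 0-60 7.8≤11.8).
#8: dominated by #1 (cargo 55≥34, 0-60 7.8≤12.0).
Pareto-optimal: #1, #3, #4, #5 → 4.

4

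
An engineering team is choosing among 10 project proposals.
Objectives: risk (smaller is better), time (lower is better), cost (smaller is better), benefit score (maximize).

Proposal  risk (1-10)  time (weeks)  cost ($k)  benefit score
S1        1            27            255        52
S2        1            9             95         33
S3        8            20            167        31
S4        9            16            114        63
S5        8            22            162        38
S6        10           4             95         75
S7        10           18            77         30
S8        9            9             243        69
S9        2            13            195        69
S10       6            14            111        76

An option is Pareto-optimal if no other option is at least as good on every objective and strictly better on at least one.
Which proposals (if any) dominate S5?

S10

S10: risk 6≤8, time 14≤22, cost 111≤162, benefit score 76≥38 — dominates S5.
Others (S1, S2, S3, S4, S6, S7, S8, S9) are each worse than S5 on at least one objective.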